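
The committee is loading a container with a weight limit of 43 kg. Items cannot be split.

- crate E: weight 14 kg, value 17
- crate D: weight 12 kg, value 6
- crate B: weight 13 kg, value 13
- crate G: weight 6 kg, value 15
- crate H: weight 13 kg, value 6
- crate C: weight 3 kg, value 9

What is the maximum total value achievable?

54

Take crate E, crate B, crate G, and crate C: weight 14 + 13 + 6 + 3 = 36 ≤ 43, value 17 + 13 + 15 + 9 = 54.
No other feasible combination does better.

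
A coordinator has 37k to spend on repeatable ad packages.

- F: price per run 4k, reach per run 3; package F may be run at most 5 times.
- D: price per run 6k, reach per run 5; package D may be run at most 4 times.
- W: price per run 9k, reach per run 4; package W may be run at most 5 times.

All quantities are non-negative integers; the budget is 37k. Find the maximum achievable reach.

3×F and 4×D: price 36 ≤ 37, reach 3·3 + 4·5 = 29.
1×F, 4×D, and 1×W: price 37 ≤ 37, reach 1·3 + 4·5 + 1·4 = 27.
Best is 29.

29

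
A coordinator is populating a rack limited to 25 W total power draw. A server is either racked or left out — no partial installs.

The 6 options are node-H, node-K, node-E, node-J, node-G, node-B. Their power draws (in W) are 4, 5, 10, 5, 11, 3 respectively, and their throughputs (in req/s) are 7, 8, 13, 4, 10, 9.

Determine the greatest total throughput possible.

37

This is a 0-1 knapsack instance.
node-H + node-K + node-E + node-B: power draw 4 + 5 + 10 + 3 = 22 ≤ 25, throughput 7 + 8 + 13 + 9 = 37.
node-K + node-E + node-J + node-B: power draw 5 + 10 + 5 + 3 = 23 ≤ 25, throughput 8 + 13 + 4 + 9 = 34.
node-H + node-K + node-G + node-B: power draw 4 + 5 + 11 + 3 = 23 ≤ 25, throughput 7 + 8 + 10 + 9 = 34.
Best is node-H, node-K, node-E, and node-B with total throughput 37.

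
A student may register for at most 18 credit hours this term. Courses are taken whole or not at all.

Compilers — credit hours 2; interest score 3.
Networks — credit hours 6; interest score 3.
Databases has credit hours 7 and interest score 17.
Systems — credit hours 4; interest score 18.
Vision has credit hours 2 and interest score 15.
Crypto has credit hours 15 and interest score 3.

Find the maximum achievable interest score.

53

Allowing fractional choices, the relaxed optimum would be about 54.5, but courses are indivisible.
Compilers + Databases + Systems + Vision: credit hours 2 + 7 + 4 + 2 = 15 ≤ 18, interest score 3 + 17 + 18 + 15 = 53.
Compilers + Networks + Systems + Vision: credit hours 2 + 6 + 4 + 2 = 14 ≤ 18, interest score 3 + 3 + 18 + 15 = 39.
Databases + Systems + Vision: credit hours 7 + 4 + 2 = 13 ≤ 18, interest score 17 + 18 + 15 = 50.
Best is Compilers, Databases, Systems, and Vision with total interest score 53.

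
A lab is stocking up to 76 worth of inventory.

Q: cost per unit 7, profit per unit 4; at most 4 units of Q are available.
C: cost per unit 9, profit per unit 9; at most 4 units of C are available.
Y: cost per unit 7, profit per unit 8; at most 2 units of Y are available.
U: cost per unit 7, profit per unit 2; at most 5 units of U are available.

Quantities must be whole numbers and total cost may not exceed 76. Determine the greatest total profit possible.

Take 3×Q, 4×C, and 2×Y: cost 71 ≤ 76, profit 3·4 + 4·9 + 2·8 = 64.
Y has the best ratio (8/7) and is taken to its limit of 2; remaining capacity is filled optimally with the others.

64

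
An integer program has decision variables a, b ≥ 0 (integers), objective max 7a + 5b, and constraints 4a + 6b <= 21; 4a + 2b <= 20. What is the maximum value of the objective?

The continuous relaxation peaks at (4.88, 0.25) with value 35.38; rounding to a feasible lattice point costs some objective.
(a,b)=(5,0): 4·5+6·0=20≤21, 4·5+2·0=20≤20, objective 35.
(a,b)=(4,0): 4·4+6·0=16≤21, 4·4+2·0=16≤20, objective 28.
The best lattice point is (5,0), giving 35.

35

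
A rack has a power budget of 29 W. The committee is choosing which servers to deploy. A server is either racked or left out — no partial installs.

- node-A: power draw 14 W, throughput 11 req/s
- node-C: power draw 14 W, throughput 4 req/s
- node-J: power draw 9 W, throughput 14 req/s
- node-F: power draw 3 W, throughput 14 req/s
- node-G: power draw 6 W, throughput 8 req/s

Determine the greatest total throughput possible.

39

Allowing fractional choices, the relaxed optimum would be about 44.6, but servers are indivisible.
node-J + node-F + node-G: power draw 9 + 3 + 6 = 18 ≤ 29, throughput 14 + 14 + 8 = 36.
node-A + node-J + node-F: power draw 14 + 9 + 3 = 26 ≤ 29, throughput 11 + 14 + 14 = 39.
node-A + node-F + node-G: power draw 14 + 3 + 6 = 23 ≤ 29, throughput 11 + 14 + 8 = 33.
Best is node-A, node-J, and node-F with total throughput 39.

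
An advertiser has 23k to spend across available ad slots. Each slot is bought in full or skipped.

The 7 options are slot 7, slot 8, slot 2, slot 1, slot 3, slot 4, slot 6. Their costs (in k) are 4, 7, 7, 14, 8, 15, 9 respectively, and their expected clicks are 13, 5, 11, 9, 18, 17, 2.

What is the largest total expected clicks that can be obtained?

Take slot 7, slot 2, and slot 3: cost 4 + 7 + 8 = 19 ≤ 23, expected clicks 13 + 11 + 18 = 42.
No other feasible combination does better.

42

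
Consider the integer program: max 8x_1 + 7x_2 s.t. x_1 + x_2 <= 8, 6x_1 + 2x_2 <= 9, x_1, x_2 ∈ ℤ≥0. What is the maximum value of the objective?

28

The continuous relaxation peaks at (0, 4.5) with value 31.50; rounding to a feasible lattice point costs some objective.
(x_1,x_2)=(0,4): 1·0+1·4=4≤8, 6·0+2·4=8≤9, objective 28.
(x_1,x_2)=(0,3): 1·0+1·3=3≤8, 6·0+2·3=6≤9, objective 21.
Maximum is 28 at (x_1,x_2)=(0,4).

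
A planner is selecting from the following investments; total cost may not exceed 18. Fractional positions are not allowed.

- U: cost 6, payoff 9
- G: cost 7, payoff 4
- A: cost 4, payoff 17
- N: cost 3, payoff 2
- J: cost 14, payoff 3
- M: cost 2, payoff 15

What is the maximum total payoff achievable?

U + A + N + M: cost 6 + 4 + 3 + 2 = 15 ≤ 18, payoff 9 + 17 + 2 + 15 = 43.
U + A + M: cost 6 + 4 + 2 = 12 ≤ 18, payoff 9 + 17 + 15 = 41.
G + A + N + M: cost 7 + 4 + 3 + 2 = 16 ≤ 18, payoff 4 + 17 + 2 + 15 = 38.
Best is U, A, N, and M with total payoff 43.

43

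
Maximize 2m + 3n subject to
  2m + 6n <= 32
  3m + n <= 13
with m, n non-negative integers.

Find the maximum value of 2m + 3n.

18

(m,n)=(3,4): 2·3+6·4=30≤32, 3·3+1·4=13≤13, objective 18.
(m,n)=(1,5): 2·1+6·5=32≤32, 3·1+1·5=8≤13, objective 17.
(m,n)=(2,4): 2·2+6·4=28≤32, 3·2+1·4=10≤13, objective 16.
(m,n)=(3,3): 2·3+6·3=24≤32, 3·3+1·3=12≤13, objective 15.
The best lattice point is (3,4), giving 18.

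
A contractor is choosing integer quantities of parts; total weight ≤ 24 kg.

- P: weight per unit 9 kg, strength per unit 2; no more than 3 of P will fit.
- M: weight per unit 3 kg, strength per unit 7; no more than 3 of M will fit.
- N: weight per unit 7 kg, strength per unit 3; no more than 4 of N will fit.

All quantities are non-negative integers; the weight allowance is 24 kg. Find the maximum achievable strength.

This is a bounded integer knapsack.
3×M and 1×N: weight 16 ≤ 24, strength 3·7 + 1·3 = 24.
3×M and 2×N: weight 23 ≤ 24, strength 3·7 + 2·3 = 27.
Best is 27.

27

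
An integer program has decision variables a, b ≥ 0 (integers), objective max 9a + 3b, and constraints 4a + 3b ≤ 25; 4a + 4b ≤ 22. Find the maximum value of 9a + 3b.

The continuous relaxation peaks at (5.5, 0) with value 49.50; rounding to a feasible lattice point costs some objective.
(a,b)=(5,0): 4·5+3·0=20≤25, 4·5+4·0=20≤22, objective 45.
(a,b)=(4,1): 4·4+3·1=19≤25, 4·4+4·1=20≤22, objective 39.
No feasible integer point exceeds 45.

45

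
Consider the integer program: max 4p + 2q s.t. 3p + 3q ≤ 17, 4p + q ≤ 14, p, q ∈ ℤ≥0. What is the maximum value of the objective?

The continuous relaxation peaks at (2.78, 2.89) with value 16.89; rounding to a feasible lattice point costs some objective.
(p,q)=(3,2): 3·3+3·2=15≤17, 4·3+1·2=14≤14, objective 16.
(p,q)=(3,1): 3·3+3·1=12≤17, 4·3+1·1=13≤14, objective 14.
Maximum is 16 at (p,q)=(3,2).

16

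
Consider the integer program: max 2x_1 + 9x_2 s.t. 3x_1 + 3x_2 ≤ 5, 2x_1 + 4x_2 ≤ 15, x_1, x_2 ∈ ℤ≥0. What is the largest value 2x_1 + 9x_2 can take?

9

(x_1,x_2)=(0,1): 3·0+3·1=3≤5, 2·0+4·1=4≤15, objective 9.
(x_1,x_2)=(1,0): 3·1+3·0=3≤5, 2·1+4·0=2≤15, objective 2.
(x_1,x_2)=(0,0): 3·0+3·0=0≤5, 2·0+4·0=0≤15, objective 0.
Maximum is 9 at (x_1,x_2)=(0,1).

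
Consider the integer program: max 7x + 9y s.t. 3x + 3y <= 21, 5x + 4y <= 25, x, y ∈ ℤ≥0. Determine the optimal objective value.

Relaxing integrality, the LP optimum is 56.25 at (x,y) = (0, 6.25), which is not an integer point.
(x,y)=(0,6): 3·0+3·6=18≤21, 5·0+4·6=24≤25, objective 54.
(x,y)=(1,5): 3·1+3·5=18≤21, 5·1+4·5=25≤25, objective 52.
(x,y)=(0,5): 3·0+3·5=15≤21, 5·0+4·5=20≤25, objective 45.
No feasible integer point exceeds 54.

54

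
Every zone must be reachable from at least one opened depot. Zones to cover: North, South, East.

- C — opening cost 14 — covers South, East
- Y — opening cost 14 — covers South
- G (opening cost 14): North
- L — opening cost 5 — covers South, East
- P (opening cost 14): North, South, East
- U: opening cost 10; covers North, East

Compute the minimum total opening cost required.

14

The greedy cost-per-new-zone heuristic would pick L and U for 15, but a cheaper cover exists.
P alone covers North, South, East — every zone.
Total opening cost: 14.
No cover costs less than 14.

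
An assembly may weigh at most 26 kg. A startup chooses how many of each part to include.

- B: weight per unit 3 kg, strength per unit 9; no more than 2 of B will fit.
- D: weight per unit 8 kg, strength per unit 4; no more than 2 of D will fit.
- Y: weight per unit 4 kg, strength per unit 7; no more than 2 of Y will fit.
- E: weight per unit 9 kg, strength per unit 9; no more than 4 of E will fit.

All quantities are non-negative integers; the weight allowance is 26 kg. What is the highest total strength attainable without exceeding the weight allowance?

41

This is a bounded integer knapsack.
Take 2×B, 2×Y, and 1×E: weight 23 ≤ 26, strength 2·9 + 2·7 + 1·9 = 41.
B has the best ratio (9/3) and is taken to its limit of 2; remaining capacity is filled optimally with the others.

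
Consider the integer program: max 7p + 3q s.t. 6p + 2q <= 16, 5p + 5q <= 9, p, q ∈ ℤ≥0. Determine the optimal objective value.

(p,q)=(1,0): 6·1+2·0=6≤16, 5·1+5·0=5≤9, objective 7.
(p,q)=(0,1): 6·0+2·1=2≤16, 5·0+5·1=5≤9, objective 3.
Maximum is 7 at (p,q)=(1,0).

7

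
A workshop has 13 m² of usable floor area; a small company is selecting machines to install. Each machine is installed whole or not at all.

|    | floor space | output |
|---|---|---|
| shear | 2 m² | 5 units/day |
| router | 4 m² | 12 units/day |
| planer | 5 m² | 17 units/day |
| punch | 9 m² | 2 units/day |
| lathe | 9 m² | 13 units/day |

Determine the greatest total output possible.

Take shear, router, and planer: floor space 2 + 4 + 5 = 11 ≤ 13, output 5 + 12 + 17 = 34.
No other feasible combination does better.

34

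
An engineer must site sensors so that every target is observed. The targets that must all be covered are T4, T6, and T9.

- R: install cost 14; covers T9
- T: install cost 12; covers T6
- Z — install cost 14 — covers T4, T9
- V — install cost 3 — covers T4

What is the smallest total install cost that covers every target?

This is a weighted set-cover instance.
The greedy cost-per-new-target heuristic would pick V, T, and R for 29, but a cheaper cover exists.
Choose T and Z: together they cover T4, T6, T9 — every target.
Total install cost: 12 + 14 = 26.
No cover costs less than 26.

26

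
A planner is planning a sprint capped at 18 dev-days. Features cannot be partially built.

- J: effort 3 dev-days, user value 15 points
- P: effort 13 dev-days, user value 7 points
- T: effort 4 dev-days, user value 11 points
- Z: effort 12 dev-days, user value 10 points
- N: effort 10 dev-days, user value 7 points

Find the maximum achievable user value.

J + T + N: effort 3 + 4 + 10 = 17 ≤ 18, user value 15 + 11 + 7 = 33.
J + T: effort 3 + 4 = 7 ≤ 18, user value 15 + 11 = 26.
J + Z: effort 3 + 12 = 15 ≤ 18, user value 15 + 10 = 25.
Best is J, T, and N with total user value 33.

33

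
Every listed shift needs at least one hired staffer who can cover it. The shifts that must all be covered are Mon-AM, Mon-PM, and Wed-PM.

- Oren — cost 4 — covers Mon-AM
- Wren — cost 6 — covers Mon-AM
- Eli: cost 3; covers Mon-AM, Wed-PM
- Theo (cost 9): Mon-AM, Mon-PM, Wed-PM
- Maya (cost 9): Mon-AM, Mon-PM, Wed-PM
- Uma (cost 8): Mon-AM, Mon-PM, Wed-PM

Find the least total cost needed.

The greedy cost-per-new-shift heuristic would pick Eli and Uma for 11, but a cheaper cover exists.
Uma alone covers Mon-AM, Mon-PM, Wed-PM — every shift.
Total cost: 8.
No cover costs less than 8.

8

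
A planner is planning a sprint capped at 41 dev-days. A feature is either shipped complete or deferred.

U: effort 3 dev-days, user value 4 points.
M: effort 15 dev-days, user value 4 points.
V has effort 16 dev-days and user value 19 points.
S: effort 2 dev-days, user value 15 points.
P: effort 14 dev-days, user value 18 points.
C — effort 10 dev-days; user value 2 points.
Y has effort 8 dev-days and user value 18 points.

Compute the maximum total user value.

Take V, S, P, and Y: effort 16 + 2 + 14 + 8 = 40 ≤ 41, user value 19 + 15 + 18 + 18 = 70.
No other feasible combination does better.

70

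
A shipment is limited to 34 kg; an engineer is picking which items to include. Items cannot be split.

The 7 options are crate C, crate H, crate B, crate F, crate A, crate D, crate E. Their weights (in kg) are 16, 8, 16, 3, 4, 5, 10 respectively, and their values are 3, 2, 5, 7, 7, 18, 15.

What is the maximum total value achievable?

Allowing fractional choices, the relaxed optimum would be about 50.8, but items are indivisible.
crate F + crate A + crate D + crate E: weight 3 + 4 + 5 + 10 = 22 ≤ 34, value 7 + 7 + 18 + 15 = 47.
crate H + crate F + crate A + crate D + crate E: weight 8 + 3 + 4 + 5 + 10 = 30 ≤ 34, value 2 + 7 + 7 + 18 + 15 = 49.
Best is crate H, crate F, crate A, crate D, and crate E with total value 49.

49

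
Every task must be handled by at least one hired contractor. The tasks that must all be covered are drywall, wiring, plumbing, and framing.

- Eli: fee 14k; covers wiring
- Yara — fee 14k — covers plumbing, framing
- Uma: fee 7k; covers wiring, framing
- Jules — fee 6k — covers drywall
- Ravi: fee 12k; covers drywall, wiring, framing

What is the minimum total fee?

The greedy cost-per-new-task heuristic would pick Uma, Jules, and Yara for 27, but a cheaper cover exists.
Choose Yara and Ravi: together they cover drywall, wiring, plumbing, framing — every task.
Total fee: 14 + 12 = 26.
No cover costs less than 26.

26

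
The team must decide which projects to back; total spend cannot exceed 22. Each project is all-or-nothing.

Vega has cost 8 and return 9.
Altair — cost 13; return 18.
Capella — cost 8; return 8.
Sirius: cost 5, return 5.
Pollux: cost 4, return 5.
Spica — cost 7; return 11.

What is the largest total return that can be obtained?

Take Altair and Spica: cost 13 + 7 = 20 ≤ 22, return 18 + 11 = 29.
No other feasible combination does better.

29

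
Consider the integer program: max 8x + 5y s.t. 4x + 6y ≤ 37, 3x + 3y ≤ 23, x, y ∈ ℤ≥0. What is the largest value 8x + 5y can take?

Relaxing integrality, the LP optimum is 61.33 at (x,y) = (7.67, 0), which is not an integer point.
(x,y)=(7,0): 4·7+6·0=28≤37, 3·7+3·0=21≤23, objective 56.
(x,y)=(6,1): 4·6+6·1=30≤37, 3·6+3·1=21≤23, objective 53.
Maximum is 56 at (x,y)=(7,0).

56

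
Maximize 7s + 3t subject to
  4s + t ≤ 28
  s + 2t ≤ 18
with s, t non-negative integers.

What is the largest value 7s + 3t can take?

Relaxing integrality, the LP optimum is 56.86 at (s,t) = (5.43, 6.29), which is not an integer point.
(s,t)=(6,4): 4·6+1·4=28≤28, 1·6+2·4=14≤18, objective 54.
(s,t)=(5,6): 4·5+1·6=26≤28, 1·5+2·6=17≤18, objective 53.
(s,t)=(6,3): 4·6+1·3=27≤28, 1·6+2·3=12≤18, objective 51.
The best lattice point is (6,4), giving 54.

54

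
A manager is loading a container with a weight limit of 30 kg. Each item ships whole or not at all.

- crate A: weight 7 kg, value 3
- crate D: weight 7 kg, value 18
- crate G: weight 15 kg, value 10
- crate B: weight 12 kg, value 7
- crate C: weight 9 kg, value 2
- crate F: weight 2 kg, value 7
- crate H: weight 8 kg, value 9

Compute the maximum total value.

41

Allowing fractional choices, the relaxed optimum would be about 42.7, but items are indivisible.
crate D + crate B + crate F + crate H: weight 7 + 12 + 2 + 8 = 29 ≤ 30, value 18 + 7 + 7 + 9 = 41.
crate A + crate D + crate F + crate H: weight 7 + 7 + 2 + 8 = 24 ≤ 30, value 3 + 18 + 7 + 9 = 37.
Best is crate D, crate B, crate F, and crate H with total value 41.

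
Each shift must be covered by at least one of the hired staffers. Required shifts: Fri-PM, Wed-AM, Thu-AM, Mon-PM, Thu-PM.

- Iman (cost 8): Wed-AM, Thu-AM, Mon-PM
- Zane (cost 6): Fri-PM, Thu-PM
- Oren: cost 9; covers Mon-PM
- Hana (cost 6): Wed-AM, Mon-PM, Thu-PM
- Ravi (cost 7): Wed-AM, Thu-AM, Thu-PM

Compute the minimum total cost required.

The greedy cost-per-new-shift heuristic would pick Hana, Zane, and Ravi for 19, but a cheaper cover exists.
Choose Iman and Zane: together they cover Fri-PM, Wed-AM, Thu-AM, Mon-PM, Thu-PM — every shift.
Total cost: 8 + 6 = 14.
No cover costs less than 14.

14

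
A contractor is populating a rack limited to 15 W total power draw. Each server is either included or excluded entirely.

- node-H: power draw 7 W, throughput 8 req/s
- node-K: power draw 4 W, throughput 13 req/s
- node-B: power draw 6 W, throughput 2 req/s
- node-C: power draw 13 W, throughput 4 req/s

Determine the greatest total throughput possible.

This is an integer program with binary decision variables.
Allowing fractional choices, the relaxed optimum would be about 22.3, but servers are indivisible.
node-K: power draw 4 ≤ 15, throughput 13.
node-K + node-B: power draw 4 + 6 = 10 ≤ 15, throughput 13 + 2 = 15.
node-H + node-K: power draw 7 + 4 = 11 ≤ 15, throughput 8 + 13 = 21.
Best is node-H and node-K with total throughput 21.

21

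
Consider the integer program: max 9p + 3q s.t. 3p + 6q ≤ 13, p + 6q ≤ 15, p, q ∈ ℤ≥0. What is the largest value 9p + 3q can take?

(p,q)=(4,0): 3·4+6·0=12≤13, 1·4+6·0=4≤15, objective 36.
(p,q)=(3,0): 3·3+6·0=9≤13, 1·3+6·0=3≤15, objective 27.
No feasible integer point exceeds 36.

36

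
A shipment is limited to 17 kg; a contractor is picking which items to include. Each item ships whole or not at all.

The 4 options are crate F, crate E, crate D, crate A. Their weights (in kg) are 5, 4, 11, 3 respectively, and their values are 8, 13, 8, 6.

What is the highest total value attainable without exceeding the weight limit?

27

crate F + crate E: weight 5 + 4 = 9 ≤ 17, value 8 + 13 = 21.
crate F + crate E + crate A: weight 5 + 4 + 3 = 12 ≤ 17, value 8 + 13 + 6 = 27.
Best is crate F, crate E, and crate A with total value 27.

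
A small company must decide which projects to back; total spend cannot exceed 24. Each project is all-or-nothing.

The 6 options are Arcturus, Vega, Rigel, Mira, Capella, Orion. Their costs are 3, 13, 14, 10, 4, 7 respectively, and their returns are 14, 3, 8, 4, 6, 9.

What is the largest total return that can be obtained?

Take Arcturus, Mira, Capella, and Orion: cost 3 + 10 + 4 + 7 = 24 ≤ 24, return 14 + 4 + 6 + 9 = 33.
No other feasible combination does better.

33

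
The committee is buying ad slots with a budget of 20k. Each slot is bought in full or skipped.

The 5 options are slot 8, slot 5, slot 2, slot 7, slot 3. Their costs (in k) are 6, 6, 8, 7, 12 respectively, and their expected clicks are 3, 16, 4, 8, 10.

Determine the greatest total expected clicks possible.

27

This is an integer program with binary decision variables.
Allowing fractional choices, the relaxed optimum would be about 29.8, but ad slots are indivisible.
slot 5 + slot 7: cost 6 + 7 = 13 ≤ 20, expected clicks 16 + 8 = 24.
slot 8 + slot 5 + slot 7: cost 6 + 6 + 7 = 19 ≤ 20, expected clicks 3 + 16 + 8 = 27.
slot 5 + slot 3: cost 6 + 12 = 18 ≤ 20, expected clicks 16 + 10 = 26.
Best is slot 8, slot 5, and slot 7 with total expected clicks 27.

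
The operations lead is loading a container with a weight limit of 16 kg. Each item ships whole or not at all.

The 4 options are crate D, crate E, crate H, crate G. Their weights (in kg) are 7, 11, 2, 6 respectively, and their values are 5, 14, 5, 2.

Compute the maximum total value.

Allowing fractional choices, the relaxed optimum would be about 21.1, but items are indivisible.
crate E: weight 11 ≤ 16, value 14.
crate E + crate H: weight 11 + 2 = 13 ≤ 16, value 14 + 5 = 19.
crate D + crate H + crate G: weight 7 + 2 + 6 = 15 ≤ 16, value 5 + 5 + 2 = 12.
Best is crate E and crate H with total value 19.

19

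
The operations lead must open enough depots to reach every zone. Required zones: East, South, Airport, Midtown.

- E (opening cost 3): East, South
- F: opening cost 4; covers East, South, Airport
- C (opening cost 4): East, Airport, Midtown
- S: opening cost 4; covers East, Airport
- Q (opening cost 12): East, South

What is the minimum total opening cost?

7

The greedy cost-per-new-zone heuristic would pick F and C for 8, but a cheaper cover exists.
Choose E and C: together they cover East, South, Airport, Midtown — every zone.
Total opening cost: 3 + 4 = 7.
No cover costs less than 7.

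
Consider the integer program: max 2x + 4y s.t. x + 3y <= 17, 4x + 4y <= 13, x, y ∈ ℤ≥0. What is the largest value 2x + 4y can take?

12

Relaxing integrality, the LP optimum is 13.00 at (x,y) = (0, 3.25), which is not an integer point.
(x,y)=(0,3) is feasible, giving 12.
(x,y)=(1,2) is feasible, giving 10.
(x,y)=(0,2) is feasible, giving 8.
The best lattice point is (0,3), giving 12.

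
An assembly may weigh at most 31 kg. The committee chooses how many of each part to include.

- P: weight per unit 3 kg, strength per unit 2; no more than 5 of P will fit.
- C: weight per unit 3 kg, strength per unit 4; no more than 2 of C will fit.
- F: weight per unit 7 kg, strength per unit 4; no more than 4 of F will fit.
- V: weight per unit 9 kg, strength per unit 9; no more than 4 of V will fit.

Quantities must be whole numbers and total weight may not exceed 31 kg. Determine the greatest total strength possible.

31

Take 1×C and 3×V: weight 30 ≤ 31, strength 1·4 + 3·9 = 31.
No other integer combination yields more.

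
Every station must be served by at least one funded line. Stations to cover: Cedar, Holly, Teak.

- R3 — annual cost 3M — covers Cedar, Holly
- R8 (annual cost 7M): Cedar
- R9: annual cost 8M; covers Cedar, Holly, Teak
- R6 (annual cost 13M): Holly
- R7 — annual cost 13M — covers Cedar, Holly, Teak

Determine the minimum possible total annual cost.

This is an integer covering problem.
The greedy cost-per-new-station heuristic would pick R3 and R9 for 11, but a cheaper cover exists.
R9 alone covers Cedar, Holly, Teak — every station.
Total annual cost: 8.
No cover costs less than 8.

8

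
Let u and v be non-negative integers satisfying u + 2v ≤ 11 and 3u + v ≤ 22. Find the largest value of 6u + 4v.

(u,v)=(7,1): 1·7+2·1=9≤11, 3·7+1·1=22≤22, objective 46.
(u,v)=(6,2): 1·6+2·2=10≤11, 3·6+1·2=20≤22, objective 44.
(u,v)=(7,0): 1·7+2·0=7≤11, 3·7+1·0=21≤22, objective 42.
Maximum is 46 at (u,v)=(7,1).

46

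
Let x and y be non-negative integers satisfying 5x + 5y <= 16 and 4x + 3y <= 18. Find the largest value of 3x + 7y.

21

Relaxing integrality, the LP optimum is 22.40 at (x,y) = (0, 3.2), which is not an integer point.
(x,y)=(0,3): 5·0+5·3=15≤16, 4·0+3·3=9≤18, objective 21.
(x,y)=(1,2): 5·1+5·2=15≤16, 4·1+3·2=10≤18, objective 17.
(x,y)=(0,2): 5·0+5·2=10≤16, 4·0+3·2=6≤18, objective 14.
The best lattice point is (0,3), giving 21.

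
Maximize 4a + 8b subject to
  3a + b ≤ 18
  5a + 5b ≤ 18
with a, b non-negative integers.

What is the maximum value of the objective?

(a,b)=(0,3): 3·0+1·3=3≤18, 5·0+5·3=15≤18, objective 24.
(a,b)=(1,2): 3·1+1·2=5≤18, 5·1+5·2=15≤18, objective 20.
(a,b)=(0,2): 3·0+1·2=2≤18, 5·0+5·2=10≤18, objective 16.
The best lattice point is (0,3), giving 24.

24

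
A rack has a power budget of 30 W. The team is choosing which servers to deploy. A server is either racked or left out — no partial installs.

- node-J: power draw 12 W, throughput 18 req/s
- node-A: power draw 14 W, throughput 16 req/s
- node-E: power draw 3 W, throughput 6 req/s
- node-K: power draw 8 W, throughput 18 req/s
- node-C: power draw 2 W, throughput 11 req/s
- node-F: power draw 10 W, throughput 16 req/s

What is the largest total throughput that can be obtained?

node-J + node-K + node-F: power draw 12 + 8 + 10 = 30 ≤ 30, throughput 18 + 18 + 16 = 52.
node-E + node-K + node-C + node-F: power draw 3 + 8 + 2 + 10 = 23 ≤ 30, throughput 6 + 18 + 11 + 16 = 51.
node-J + node-E + node-K + node-C: power draw 12 + 3 + 8 + 2 = 25 ≤ 30, throughput 18 + 6 + 18 + 11 = 53.
Best is node-J, node-E, node-K, and node-C with total throughput 53.

53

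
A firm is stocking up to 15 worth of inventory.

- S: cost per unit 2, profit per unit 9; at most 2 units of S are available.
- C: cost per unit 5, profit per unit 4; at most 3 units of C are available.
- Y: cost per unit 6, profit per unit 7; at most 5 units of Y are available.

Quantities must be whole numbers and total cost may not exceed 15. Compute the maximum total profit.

29

2×S, 1×C, and 1×Y: cost 15 ≤ 15, profit 2·9 + 1·4 + 1·7 = 29.
2×S and 2×C: cost 14 ≤ 15, profit 2·9 + 2·4 = 26.
Best is 29.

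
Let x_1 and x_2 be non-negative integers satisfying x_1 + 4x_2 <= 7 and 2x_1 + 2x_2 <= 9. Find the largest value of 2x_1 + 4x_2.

Relaxing integrality, the LP optimum is 10.67 at (x_1,x_2) = (3.67, 0.833), which is not an integer point.
(x_1,x_2)=(3,1): 1·3+4·1=7≤7, 2·3+2·1=8≤9, objective 10.
(x_1,x_2)=(4,0): 1·4+4·0=4≤7, 2·4+2·0=8≤9, objective 8.
(x_1,x_2)=(2,1): 1·2+4·1=6≤7, 2·2+2·1=6≤9, objective 8.
No feasible integer point exceeds 10.

10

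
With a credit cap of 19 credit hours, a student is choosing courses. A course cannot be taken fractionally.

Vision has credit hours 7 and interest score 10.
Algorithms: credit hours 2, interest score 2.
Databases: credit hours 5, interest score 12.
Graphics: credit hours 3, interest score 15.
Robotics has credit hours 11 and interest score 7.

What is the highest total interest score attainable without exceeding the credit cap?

39

Take Vision, Algorithms, Databases, and Graphics: credit hours 7 + 2 + 5 + 3 = 17 ≤ 19, interest score 10 + 2 + 12 + 15 = 39.
No other feasible combination does better.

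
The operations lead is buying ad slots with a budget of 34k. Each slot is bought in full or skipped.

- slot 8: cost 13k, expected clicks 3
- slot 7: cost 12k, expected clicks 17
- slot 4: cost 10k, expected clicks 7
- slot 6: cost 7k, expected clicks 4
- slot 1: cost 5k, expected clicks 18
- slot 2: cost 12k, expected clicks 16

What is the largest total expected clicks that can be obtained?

slot 7 + slot 4 + slot 6 + slot 1: cost 12 + 10 + 7 + 5 = 34 ≤ 34, expected clicks 17 + 7 + 4 + 18 = 46.
slot 7 + slot 1 + slot 2: cost 12 + 5 + 12 = 29 ≤ 34, expected clicks 17 + 18 + 16 = 51.
Best is slot 7, slot 1, and slot 2 with total expected clicks 51.

51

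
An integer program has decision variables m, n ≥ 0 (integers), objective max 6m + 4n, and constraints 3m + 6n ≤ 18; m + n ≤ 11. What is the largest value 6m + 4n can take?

(m,n)=(6,0): 3·6+6·0=18≤18, 1·6+1·0=6≤11, objective 36.
(m,n)=(5,0): 3·5+6·0=15≤18, 1·5+1·0=5≤11, objective 30.
No feasible integer point exceeds 36.

36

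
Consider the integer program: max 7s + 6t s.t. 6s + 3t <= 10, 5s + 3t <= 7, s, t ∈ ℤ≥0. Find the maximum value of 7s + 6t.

Relaxing integrality, the LP optimum is 14.00 at (s,t) = (0, 2.33), which is not an integer point.
(s,t)=(0,2) is feasible, giving 12.
(s,t)=(0,1) is feasible, giving 6.
The best lattice point is (0,2), giving 12.

12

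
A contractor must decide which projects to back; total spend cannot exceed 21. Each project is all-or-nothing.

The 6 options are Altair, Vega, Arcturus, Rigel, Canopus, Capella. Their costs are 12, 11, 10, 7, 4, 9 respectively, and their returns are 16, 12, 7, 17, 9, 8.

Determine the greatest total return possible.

34

This is a 0-1 knapsack instance.
Take Rigel, Canopus, and Capella: cost 7 + 4 + 9 = 20 ≤ 21, return 17 + 9 + 8 = 34.
No other feasible combination does better.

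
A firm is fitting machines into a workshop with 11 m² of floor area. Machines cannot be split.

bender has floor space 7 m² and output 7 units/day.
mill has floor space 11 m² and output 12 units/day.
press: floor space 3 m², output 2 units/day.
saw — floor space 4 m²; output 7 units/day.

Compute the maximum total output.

14

Allowing fractional choices, the relaxed optimum would be about 14.6, but machines are indivisible.
mill: floor space 11 ≤ 11, output 12.
bender + saw: floor space 7 + 4 = 11 ≤ 11, output 7 + 7 = 14.
Best is bender and saw with total output 14.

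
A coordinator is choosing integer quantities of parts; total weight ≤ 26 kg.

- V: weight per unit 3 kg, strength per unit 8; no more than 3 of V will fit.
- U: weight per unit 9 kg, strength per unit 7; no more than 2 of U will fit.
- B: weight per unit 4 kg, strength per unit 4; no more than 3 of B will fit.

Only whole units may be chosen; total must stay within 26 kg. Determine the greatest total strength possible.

V has the best ratio (8/3); taking only V gives at most 3×8 = 24 (stopped by the supply cap of 3).
Mixing does better — 3×V, 1×U, and 2×B: weight 26 ≤ 26, strength 3·8 + 1·7 + 2·4 = 39.

39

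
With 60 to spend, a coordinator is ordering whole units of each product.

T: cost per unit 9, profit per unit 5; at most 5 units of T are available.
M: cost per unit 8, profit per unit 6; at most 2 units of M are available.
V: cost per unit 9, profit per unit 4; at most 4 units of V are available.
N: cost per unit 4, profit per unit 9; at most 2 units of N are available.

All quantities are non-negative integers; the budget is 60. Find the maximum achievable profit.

Take 4×T, 2×M, and 2×N: cost 60 ≤ 60, profit 4·5 + 2·6 + 2·9 = 50.
N has the best ratio (9/4) and is taken to its limit of 2; remaining capacity is filled optimally with the others.

50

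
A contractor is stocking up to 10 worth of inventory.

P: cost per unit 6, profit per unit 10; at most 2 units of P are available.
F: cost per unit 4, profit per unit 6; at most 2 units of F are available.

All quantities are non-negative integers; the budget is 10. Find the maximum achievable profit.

This is a bounded integer knapsack.
P has the best ratio (10/6); taking only P gives at most 1×10 = 10 (stopped by the cost limit).
Mixing does better — 1×P and 1×F: cost 10 ≤ 10, profit 1·10 + 1·6 = 16.

16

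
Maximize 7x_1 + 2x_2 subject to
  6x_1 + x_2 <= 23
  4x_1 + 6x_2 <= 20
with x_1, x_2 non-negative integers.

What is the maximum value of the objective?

(x_1,x_2)=(3,1): 6·3+1·1=19≤23, 4·3+6·1=18≤20, objective 23.
(x_1,x_2)=(3,0): 6·3+1·0=18≤23, 4·3+6·0=12≤20, objective 21.
No feasible integer point exceeds 23.

23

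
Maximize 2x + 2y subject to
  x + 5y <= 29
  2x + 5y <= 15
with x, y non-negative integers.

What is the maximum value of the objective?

14

The continuous relaxation peaks at (7.5, 0) with value 15.00; rounding to a feasible lattice point costs some objective.
(x,y)=(7,0): 1·7+5·0=7≤29, 2·7+5·0=14≤15, objective 14.
(x,y)=(6,0): 1·6+5·0=6≤29, 2·6+5·0=12≤15, objective 12.
No feasible integer point exceeds 14.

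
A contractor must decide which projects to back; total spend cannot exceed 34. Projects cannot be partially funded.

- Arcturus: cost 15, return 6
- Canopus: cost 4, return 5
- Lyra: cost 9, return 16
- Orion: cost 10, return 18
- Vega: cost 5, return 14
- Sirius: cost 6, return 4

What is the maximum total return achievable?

57

Take Canopus, Lyra, Orion, Vega, and Sirius: cost 4 + 9 + 10 + 5 + 6 = 34 ≤ 34, return 5 + 16 + 18 + 14 + 4 = 57.
No other feasible combination does better.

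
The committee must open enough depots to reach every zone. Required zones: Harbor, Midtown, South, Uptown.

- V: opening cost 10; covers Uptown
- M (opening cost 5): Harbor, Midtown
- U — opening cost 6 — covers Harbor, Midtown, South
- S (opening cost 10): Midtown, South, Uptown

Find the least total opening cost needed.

This is a weighted set-cover instance.
The greedy cost-per-new-zone heuristic would pick U and V for 16, but a cheaper cover exists.
Choose M and S: together they cover Harbor, Midtown, South, Uptown — every zone.
Total opening cost: 5 + 10 = 15.
No cover costs less than 15.

15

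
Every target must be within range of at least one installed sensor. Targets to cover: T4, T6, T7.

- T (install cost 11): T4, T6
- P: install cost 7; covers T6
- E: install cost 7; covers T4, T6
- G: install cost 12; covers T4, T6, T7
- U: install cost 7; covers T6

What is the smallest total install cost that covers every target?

G alone covers T4, T6, T7 — every target.
Total install cost: 12.

12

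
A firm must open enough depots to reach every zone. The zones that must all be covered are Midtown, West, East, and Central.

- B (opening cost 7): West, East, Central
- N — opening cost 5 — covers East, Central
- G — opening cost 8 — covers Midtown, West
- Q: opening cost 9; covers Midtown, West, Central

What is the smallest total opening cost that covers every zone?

This is a weighted set-cover instance.
Choose N and G: together they cover Midtown, West, East, Central — every zone.
Total opening cost: 5 + 8 = 13.

13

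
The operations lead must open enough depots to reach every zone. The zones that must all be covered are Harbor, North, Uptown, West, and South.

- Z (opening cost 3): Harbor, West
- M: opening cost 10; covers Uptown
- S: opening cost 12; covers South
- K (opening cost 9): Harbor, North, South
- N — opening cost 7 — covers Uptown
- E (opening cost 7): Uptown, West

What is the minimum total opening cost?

Choose K and E: together they cover Harbor, North, Uptown, West, South — every zone.
Total opening cost: 9 + 7 = 16.

16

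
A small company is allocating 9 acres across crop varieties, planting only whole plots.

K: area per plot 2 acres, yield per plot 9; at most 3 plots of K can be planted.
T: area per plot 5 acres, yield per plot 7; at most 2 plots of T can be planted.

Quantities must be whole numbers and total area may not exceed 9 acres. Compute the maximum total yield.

27

Take 3×K: area 6 ≤ 9, yield 3·9 = 27.
K has the best ratio (9/2) and is taken to its limit of 3; remaining capacity is filled optimally with the others.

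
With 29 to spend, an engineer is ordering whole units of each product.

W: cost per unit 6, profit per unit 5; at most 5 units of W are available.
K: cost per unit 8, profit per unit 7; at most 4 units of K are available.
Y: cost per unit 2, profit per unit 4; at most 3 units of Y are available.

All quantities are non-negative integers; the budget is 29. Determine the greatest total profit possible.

31

1×W, 2×K, and 3×Y: cost 28 ≤ 29, profit 1·5 + 2·7 + 3·4 = 31.
3×K and 2×Y: cost 28 ≤ 29, profit 3·7 + 2·4 = 29.
Best is 31.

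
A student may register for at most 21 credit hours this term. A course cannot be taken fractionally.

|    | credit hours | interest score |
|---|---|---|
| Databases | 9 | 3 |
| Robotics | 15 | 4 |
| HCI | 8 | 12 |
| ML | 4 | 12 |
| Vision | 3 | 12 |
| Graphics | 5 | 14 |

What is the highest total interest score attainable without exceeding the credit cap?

50

Take HCI, ML, Vision, and Graphics: credit hours 8 + 4 + 3 + 5 = 20 ≤ 21, interest score 12 + 12 + 12 + 14 = 50.
No other feasible combination does better.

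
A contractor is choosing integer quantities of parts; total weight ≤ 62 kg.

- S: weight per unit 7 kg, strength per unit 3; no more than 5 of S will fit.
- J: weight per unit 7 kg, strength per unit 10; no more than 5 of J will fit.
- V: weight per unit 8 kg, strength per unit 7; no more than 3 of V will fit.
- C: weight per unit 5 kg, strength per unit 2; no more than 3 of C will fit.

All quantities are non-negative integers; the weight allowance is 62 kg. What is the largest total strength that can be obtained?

71

This is a bounded integer knapsack.
5×J and 3×V: weight 59 ≤ 62, strength 5·10 + 3·7 = 71.
5×J, 2×V, and 2×C: weight 61 ≤ 62, strength 5·10 + 2·7 + 2·2 = 68.
Best is 71.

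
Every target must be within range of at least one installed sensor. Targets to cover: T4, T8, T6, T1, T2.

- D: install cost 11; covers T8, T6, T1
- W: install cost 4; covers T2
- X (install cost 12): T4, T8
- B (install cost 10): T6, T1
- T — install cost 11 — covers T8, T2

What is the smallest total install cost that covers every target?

The greedy cost-per-new-target heuristic would pick D, W, and X for 27, but a cheaper cover exists.
Choose W, X, and B: together they cover T4, T8, T6, T1, T2 — every target.
Total install cost: 4 + 12 + 10 = 26.
No cover costs less than 26.

26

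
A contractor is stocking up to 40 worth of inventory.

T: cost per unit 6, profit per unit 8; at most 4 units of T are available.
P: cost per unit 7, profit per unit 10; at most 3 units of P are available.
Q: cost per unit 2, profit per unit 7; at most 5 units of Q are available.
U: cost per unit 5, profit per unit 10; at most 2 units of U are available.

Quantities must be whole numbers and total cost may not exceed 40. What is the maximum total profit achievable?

83

2×T, 1×P, 5×Q, and 2×U: cost 39 ≤ 40, profit 2·8 + 1·10 + 5·7 + 2·10 = 81.
1×T, 2×P, 5×Q, and 2×U: cost 40 ≤ 40, profit 1·8 + 2·10 + 5·7 + 2·10 = 83.
Best is 83.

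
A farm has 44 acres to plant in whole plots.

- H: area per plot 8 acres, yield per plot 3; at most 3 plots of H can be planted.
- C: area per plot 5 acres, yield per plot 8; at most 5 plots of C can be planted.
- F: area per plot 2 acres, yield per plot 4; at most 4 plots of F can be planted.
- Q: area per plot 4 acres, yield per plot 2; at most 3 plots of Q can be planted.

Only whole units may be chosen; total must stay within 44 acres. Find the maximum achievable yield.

F has the best ratio (4/2); taking only F gives at most 4×4 = 16 (stopped by the supply cap of 4).
Mixing does better — 5×C, 4×F, and 2×Q: area 41 ≤ 44, yield 5·8 + 4·4 + 2·2 = 60.

60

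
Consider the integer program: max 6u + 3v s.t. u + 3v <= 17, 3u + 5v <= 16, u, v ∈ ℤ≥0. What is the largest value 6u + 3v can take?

Relaxing integrality, the LP optimum is 32.00 at (u,v) = (5.33, 0), which is not an integer point.
(u,v)=(5,0): 1·5+3·0=5≤17, 3·5+5·0=15≤16, objective 30.
(u,v)=(4,0): 1·4+3·0=4≤17, 3·4+5·0=12≤16, objective 24.
The best lattice point is (5,0), giving 30.

30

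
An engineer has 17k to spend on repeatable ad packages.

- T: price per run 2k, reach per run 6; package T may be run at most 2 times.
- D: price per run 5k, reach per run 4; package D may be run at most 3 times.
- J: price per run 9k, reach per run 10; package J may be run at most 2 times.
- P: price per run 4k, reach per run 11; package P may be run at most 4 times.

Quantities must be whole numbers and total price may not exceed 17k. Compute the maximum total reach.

45

Take 2×T and 3×P: price 16 ≤ 17, reach 2·6 + 3·11 = 45.
T has the best ratio (6/2) and is taken to its limit of 2; remaining capacity is filled optimally with the others.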